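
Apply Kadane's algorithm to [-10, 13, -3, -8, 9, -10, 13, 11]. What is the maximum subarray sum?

Using Kadane's algorithm on [-10, 13, -3, -8, 9, -10, 13, 11]:

Scanning through the array:
Position 1 (value 13): max_ending_here = 13, max_so_far = 13
Position 2 (value -3): max_ending_here = 10, max_so_far = 13
Position 3 (value -8): max_ending_here = 2, max_so_far = 13
Position 4 (value 9): max_ending_here = 11, max_so_far = 13
Position 5 (value -10): max_ending_here = 1, max_so_far = 13
Position 6 (value 13): max_ending_here = 14, max_so_far = 14
Position 7 (value 11): max_ending_here = 25, max_so_far = 25

Maximum subarray: [13, -3, -8, 9, -10, 13, 11]
Maximum sum: 25

The maximum subarray is [13, -3, -8, 9, -10, 13, 11] with sum 25. This subarray runs from index 1 to index 7.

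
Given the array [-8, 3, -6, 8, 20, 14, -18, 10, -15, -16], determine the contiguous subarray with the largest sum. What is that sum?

Using Kadane's algorithm on [-8, 3, -6, 8, 20, 14, -18, 10, -15, -16]:

Scanning through the array:
Position 1 (value 3): max_ending_here = 3, max_so_far = 3
Position 2 (value -6): max_ending_here = -3, max_so_far = 3
Position 3 (value 8): max_ending_here = 8, max_so_far = 8
Position 4 (value 20): max_ending_here = 28, max_so_far = 28
Position 5 (value 14): max_ending_here = 42, max_so_far = 42
Position 6 (value -18): max_ending_here = 24, max_so_far = 42
Position 7 (value 10): max_ending_here = 34, max_so_far = 42
Position 8 (value -15): max_ending_here = 19, max_so_far = 42
Position 9 (value -16): max_ending_here = 3, max_so_far = 42

Maximum subarray: [8, 20, 14]
Maximum sum: 42

The maximum subarray is [8, 20, 14] with sum 42. This subarray runs from index 3 to index 5.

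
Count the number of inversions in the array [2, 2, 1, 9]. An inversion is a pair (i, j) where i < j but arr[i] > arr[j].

Finding inversions in [2, 2, 1, 9]:

(0, 2): arr[0]=2 > arr[2]=1
(1, 2): arr[1]=2 > arr[2]=1

Total inversions: 2

The array has 2 inversion(s): (0,2), (1,2). Each pair (i,j) satisfies i < j and arr[i] > arr[j].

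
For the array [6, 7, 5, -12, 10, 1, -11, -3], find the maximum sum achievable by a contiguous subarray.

Using Kadane's algorithm on [6, 7, 5, -12, 10, 1, -11, -3]:

Scanning through the array:
Position 1 (value 7): max_ending_here = 13, max_so_far = 13
Position 2 (value 5): max_ending_here = 18, max_so_far = 18
Position 3 (value -12): max_ending_here = 6, max_so_far = 18
Position 4 (value 10): max_ending_here = 16, max_so_far = 18
Position 5 (value 1): max_ending_here = 17, max_so_far = 18
Position 6 (value -11): max_ending_here = 6, max_so_far = 18
Position 7 (value -3): max_ending_here = 3, max_so_far = 18

Maximum subarray: [6, 7, 5]
Maximum sum: 18

The maximum subarray is [6, 7, 5] with sum 18. This subarray runs from index 0 to index 2.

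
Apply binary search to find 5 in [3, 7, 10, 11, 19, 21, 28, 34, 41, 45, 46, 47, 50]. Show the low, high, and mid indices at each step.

Binary search for 5 in [3, 7, 10, 11, 19, 21, 28, 34, 41, 45, 46, 47, 50]:

lo=0, hi=12, mid=6, arr[mid]=28 -> 28 > 5, search left half
lo=0, hi=5, mid=2, arr[mid]=10 -> 10 > 5, search left half
lo=0, hi=1, mid=0, arr[mid]=3 -> 3 < 5, search right half
lo=1, hi=1, mid=1, arr[mid]=7 -> 7 > 5, search left half
lo=1 > hi=0, target 5 not found

Binary search determines that 5 is not in the array after 4 comparisons. The search space was exhausted without finding the target.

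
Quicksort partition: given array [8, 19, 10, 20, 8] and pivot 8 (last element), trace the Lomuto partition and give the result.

Lomuto partition with pivot = 8:

Initial array: [8, 19, 10, 20, 8]

arr[0]=8 <= 8: swap with position 0, array becomes [8, 19, 10, 20, 8]
arr[1]=19 > 8: no swap
arr[2]=10 > 8: no swap
arr[3]=20 > 8: no swap

Place pivot at position 1: [8, 8, 10, 20, 19]
Pivot position: 1

After partitioning with pivot 8, the array becomes [8, 8, 10, 20, 19]. The pivot is placed at index 1. All elements to the left of the pivot are <= 8, and all elements to the right are > 8.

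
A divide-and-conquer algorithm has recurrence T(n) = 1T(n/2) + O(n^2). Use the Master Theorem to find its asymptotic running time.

Master Theorem for T(n) = 1T(n/2) + O(n^2):

a = 1, b = 2, c = 2
log_b(a) = log_2(1) = 0.0000

Case 3: c = 2 > log_2(1) = 0.0000
T(n) = O(n^2) = O(n^2)

For T(n) = 1T(n/2) + O(n^2): log_2(1) = 0.0000. This is Case 3 of the Master Theorem (c > log_b(a), work dominated by root), giving O(n^2).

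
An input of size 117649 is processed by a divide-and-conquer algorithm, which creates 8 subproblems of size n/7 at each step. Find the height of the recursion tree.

For divide and conquer with division factor 7:

Problem sizes at each level:
Level 0: 117649
Level 1: 16807
Level 2: 2401
Level 3: 343
Level 4: 49
Level 5: 7
Level 6: 1

The root is level 0 and the size-1 base case is level 6 (the tree spans levels 0 through 6, i.e. 7 levels counting the root), so the depth is the number of divisions: log_7(117649) = 6

The recursion tree depth is log_7(117649) = 6. At each level, the problem size is divided by 7, so it takes 6 divisions to reduce to a base case of size 1. The algorithm makes 8 recursive calls at each level.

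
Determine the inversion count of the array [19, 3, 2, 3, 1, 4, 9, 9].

Finding inversions in [19, 3, 2, 3, 1, 4, 9, 9]:

(0, 1): arr[0]=19 > arr[1]=3
(0, 2): arr[0]=19 > arr[2]=2
(0, 3): arr[0]=19 > arr[3]=3
(0, 4): arr[0]=19 > arr[4]=1
(0, 5): arr[0]=19 > arr[5]=4
(0, 6): arr[0]=19 > arr[6]=9
(0, 7): arr[0]=19 > arr[7]=9
(1, 2): arr[1]=3 > arr[2]=2
(1, 4): arr[1]=3 > arr[4]=1
(2, 4): arr[2]=2 > arr[4]=1
(3, 4): arr[3]=3 > arr[4]=1

Total inversions: 11

The array has 11 inversion(s): (0,1), (0,2), (0,3), (0,4), (0,5), (0,6), (0,7), (1,2), (1,4), (2,4), (3,4). Each pair (i,j) satisfies i < j and arr[i] > arr[j].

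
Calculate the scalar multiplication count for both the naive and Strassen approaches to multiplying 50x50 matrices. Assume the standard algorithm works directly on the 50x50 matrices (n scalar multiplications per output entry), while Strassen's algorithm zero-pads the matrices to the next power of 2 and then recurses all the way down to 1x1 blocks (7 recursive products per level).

Matrix multiplication for 50x50 matrices:

Strassen's algorithm requires power-of-2 dimensions. Pad 50x50 to 64x64 (next power of 2).

Standard algorithm: 50^3 = 125000 multiplications
Strassen's algorithm: 7^(log2(64)) = 7^6 = 117649 multiplications
Savings: 125000 - 117649 = 7351 multiplications

Standard: 125000 multiplications (50^3). Strassen: 117649 multiplications (7^6, after padding to 64x64). Strassen reduces 8 recursive multiplications to 7 at each level.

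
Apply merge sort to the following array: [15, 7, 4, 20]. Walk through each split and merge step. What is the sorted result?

Merge sort trace:

Split: [15, 7, 4, 20] -> [15, 7] and [4, 20]
  Split: [15, 7] -> [15] and [7]
  Merge: [15] + [7] -> [7, 15]
  Split: [4, 20] -> [4] and [20]
  Merge: [4] + [20] -> [4, 20]
Merge: [7, 15] + [4, 20] -> [4, 7, 15, 20]

Final sorted array: [4, 7, 15, 20]

The merge sort proceeds by recursively splitting the array and merging sorted halves.
After all merges, the sorted array is [4, 7, 15, 20].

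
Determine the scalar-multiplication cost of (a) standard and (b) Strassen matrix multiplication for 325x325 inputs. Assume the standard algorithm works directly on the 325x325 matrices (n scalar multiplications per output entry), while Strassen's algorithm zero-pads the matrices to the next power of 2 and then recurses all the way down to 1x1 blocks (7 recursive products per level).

Matrix multiplication for 325x325 matrices:

Strassen's algorithm requires power-of-2 dimensions. Pad 325x325 to 512x512 (next power of 2).

Standard algorithm: 325^3 = 34328125 multiplications
Strassen's algorithm: 7^(log2(512)) = 7^9 = 40353607 multiplications
Difference: 34328125 - 40353607 = -6025482 (Strassen uses MORE here due to padding overhead — for small or just-over-power-of-2 n, padding can outweigh the per-level savings)

Standard: 34328125 multiplications (325^3). Strassen: 40353607 multiplications (7^9, after padding to 512x512). Strassen reduces 8 recursive multiplications to 7 at each level.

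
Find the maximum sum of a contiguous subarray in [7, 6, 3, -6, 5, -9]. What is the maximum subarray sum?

Using Kadane's algorithm on [7, 6, 3, -6, 5, -9]:

Scanning through the array:
Position 1 (value 6): max_ending_here = 13, max_so_far = 13
Position 2 (value 3): max_ending_here = 16, max_so_far = 16
Position 3 (value -6): max_ending_here = 10, max_so_far = 16
Position 4 (value 5): max_ending_here = 15, max_so_far = 16
Position 5 (value -9): max_ending_here = 6, max_so_far = 16

Maximum subarray: [7, 6, 3]
Maximum sum: 16

The maximum subarray is [7, 6, 3] with sum 16. This subarray runs from index 0 to index 2.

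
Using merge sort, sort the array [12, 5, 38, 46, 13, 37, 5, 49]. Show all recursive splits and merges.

Merge sort trace:

Split: [12, 5, 38, 46, 13, 37, 5, 49] -> [12, 5, 38, 46] and [13, 37, 5, 49]
  Split: [12, 5, 38, 46] -> [12, 5] and [38, 46]
    Split: [12, 5] -> [12] and [5]
    Merge: [12] + [5] -> [5, 12]
    Split: [38, 46] -> [38] and [46]
    Merge: [38] + [46] -> [38, 46]
  Merge: [5, 12] + [38, 46] -> [5, 12, 38, 46]
  Split: [13, 37, 5, 49] -> [13, 37] and [5, 49]
    Split: [13, 37] -> [13] and [37]
    Merge: [13] + [37] -> [13, 37]
    Split: [5, 49] -> [5] and [49]
    Merge: [5] + [49] -> [5, 49]
  Merge: [13, 37] + [5, 49] -> [5, 13, 37, 49]
Merge: [5, 12, 38, 46] + [5, 13, 37, 49] -> [5, 5, 12, 13, 37, 38, 46, 49]

Final sorted array: [5, 5, 12, 13, 37, 38, 46, 49]

The merge sort proceeds by recursively splitting the array and merging sorted halves.
After all merges, the sorted array is [5, 5, 12, 13, 37, 38, 46, 49].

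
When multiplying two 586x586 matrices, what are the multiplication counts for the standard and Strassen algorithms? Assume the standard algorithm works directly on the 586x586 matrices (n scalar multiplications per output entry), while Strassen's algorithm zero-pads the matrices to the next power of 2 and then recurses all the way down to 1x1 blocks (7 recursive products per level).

Matrix multiplication for 586x586 matrices:

Strassen's algorithm requires power-of-2 dimensions. Pad 586x586 to 1024x1024 (next power of 2).

Standard algorithm: 586^3 = 201230056 multiplications
Strassen's algorithm: 7^(log2(1024)) = 7^10 = 282475249 multiplications
Difference: 201230056 - 282475249 = -81245193 (Strassen uses MORE here due to padding overhead — for small or just-over-power-of-2 n, padding can outweigh the per-level savings)

Standard: 201230056 multiplications (586^3). Strassen: 282475249 multiplications (7^10, after padding to 1024x1024). Strassen reduces 8 recursive multiplications to 7 at each level.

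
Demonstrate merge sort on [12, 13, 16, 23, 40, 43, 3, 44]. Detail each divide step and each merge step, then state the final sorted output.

Merge sort trace:

Split: [12, 13, 16, 23, 40, 43, 3, 44] -> [12, 13, 16, 23] and [40, 43, 3, 44]
  Split: [12, 13, 16, 23] -> [12, 13] and [16, 23]
    Split: [12, 13] -> [12] and [13]
    Merge: [12] + [13] -> [12, 13]
    Split: [16, 23] -> [16] and [23]
    Merge: [16] + [23] -> [16, 23]
  Merge: [12, 13] + [16, 23] -> [12, 13, 16, 23]
  Split: [40, 43, 3, 44] -> [40, 43] and [3, 44]
    Split: [40, 43] -> [40] and [43]
    Merge: [40] + [43] -> [40, 43]
    Split: [3, 44] -> [3] and [44]
    Merge: [3] + [44] -> [3, 44]
  Merge: [40, 43] + [3, 44] -> [3, 40, 43, 44]
Merge: [12, 13, 16, 23] + [3, 40, 43, 44] -> [3, 12, 13, 16, 23, 40, 43, 44]

Final sorted array: [3, 12, 13, 16, 23, 40, 43, 44]

The merge sort proceeds by recursively splitting the array and merging sorted halves.
After all merges, the sorted array is [3, 12, 13, 16, 23, 40, 43, 44].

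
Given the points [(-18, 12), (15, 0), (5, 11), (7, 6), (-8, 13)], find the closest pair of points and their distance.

Computing all pairwise distances among 5 points:

d((-18, 12), (15, 0)) = 35.1141
d((-18, 12), (5, 11)) = 23.0217
d((-18, 12), (7, 6)) = 25.7099
d((-18, 12), (-8, 13)) = 10.0499
d((15, 0), (5, 11)) = 14.8661
d((15, 0), (7, 6)) = 10.0
d((15, 0), (-8, 13)) = 26.4197
d((5, 11), (7, 6)) = 5.3852 <-- minimum
d((5, 11), (-8, 13)) = 13.1529
d((7, 6), (-8, 13)) = 16.5529

Closest pair: (5, 11) and (7, 6) with distance 5.3852

The closest pair is (5, 11) and (7, 6) with Euclidean distance 5.3852. For 5 points, brute-force pairwise comparison is shown above. For large n, the divide-and-conquer algorithm (sort by x, recurse on halves, check the dividing strip) achieves O(n log n).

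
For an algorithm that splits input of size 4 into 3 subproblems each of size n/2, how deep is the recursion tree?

For divide and conquer with division factor 2:

Problem sizes at each level:
Level 0: 4
Level 1: 2
Level 2: 1

The root is level 0 and the size-1 base case is level 2 (the tree spans levels 0 through 2, i.e. 3 levels counting the root), so the depth is the number of divisions: log_2(4) = 2

The recursion tree depth is log_2(4) = 2. At each level, the problem size is divided by 2, so it takes 2 divisions to reduce to a base case of size 1. The algorithm makes 3 recursive calls at each level.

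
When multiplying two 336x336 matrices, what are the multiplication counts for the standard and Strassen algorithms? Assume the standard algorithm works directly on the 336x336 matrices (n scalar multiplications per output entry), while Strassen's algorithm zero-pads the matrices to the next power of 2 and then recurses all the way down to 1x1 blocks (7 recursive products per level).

Matrix multiplication for 336x336 matrices:

Strassen's algorithm requires power-of-2 dimensions. Pad 336x336 to 512x512 (next power of 2).

Standard algorithm: 336^3 = 37933056 multiplications
Strassen's algorithm: 7^(log2(512)) = 7^9 = 40353607 multiplications
Difference: 37933056 - 40353607 = -2420551 (Strassen uses MORE here due to padding overhead — for small or just-over-power-of-2 n, padding can outweigh the per-level savings)

Standard: 37933056 multiplications (336^3). Strassen: 40353607 multiplications (7^9, after padding to 512x512). Strassen reduces 8 recursive multiplications to 7 at each level.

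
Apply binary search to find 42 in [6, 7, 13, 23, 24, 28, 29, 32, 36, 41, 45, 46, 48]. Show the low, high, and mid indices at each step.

Binary search for 42 in [6, 7, 13, 23, 24, 28, 29, 32, 36, 41, 45, 46, 48]:

lo=0, hi=12, mid=6, arr[mid]=29 -> 29 < 42, search right half
lo=7, hi=12, mid=9, arr[mid]=41 -> 41 < 42, search right half
lo=10, hi=12, mid=11, arr[mid]=46 -> 46 > 42, search left half
lo=10, hi=10, mid=10, arr[mid]=45 -> 45 > 42, search left half
lo=10 > hi=9, target 42 not found

Binary search determines that 42 is not in the array after 4 comparisons. The search space was exhausted without finding the target.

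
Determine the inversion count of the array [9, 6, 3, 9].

Finding inversions in [9, 6, 3, 9]:

(0, 1): arr[0]=9 > arr[1]=6
(0, 2): arr[0]=9 > arr[2]=3
(1, 2): arr[1]=6 > arr[2]=3

Total inversions: 3

The array has 3 inversion(s): (0,1), (0,2), (1,2). Each pair (i,j) satisfies i < j and arr[i] > arr[j].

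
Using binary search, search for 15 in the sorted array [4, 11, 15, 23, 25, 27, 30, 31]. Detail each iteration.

Binary search for 15 in [4, 11, 15, 23, 25, 27, 30, 31]:

lo=0, hi=7, mid=3, arr[mid]=23 -> 23 > 15, search left half
lo=0, hi=2, mid=1, arr[mid]=11 -> 11 < 15, search right half
lo=2, hi=2, mid=2, arr[mid]=15 -> Found target at index 2!

Binary search finds 15 at index 2 after 3 comparisons. The search repeatedly halves the search space by comparing with the middle element.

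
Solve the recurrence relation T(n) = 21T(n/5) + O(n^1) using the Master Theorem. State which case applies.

Master Theorem for T(n) = 21T(n/5) + O(n^1):

a = 21, b = 5, c = 1
log_b(a) = log_5(21) = 1.8917

Case 1: c = 1 < log_5(21) = 1.8917
T(n) = O(n^(log_5 21))

For T(n) = 21T(n/5) + O(n^1): log_5(21) = 1.8917. This is Case 1 of the Master Theorem (c < log_b(a), work dominated by leaves), giving O(n^(log_5 21)).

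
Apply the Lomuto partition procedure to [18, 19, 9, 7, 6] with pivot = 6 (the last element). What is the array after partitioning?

Lomuto partition with pivot = 6:

Initial array: [18, 19, 9, 7, 6]

arr[0]=18 > 6: no swap
arr[1]=19 > 6: no swap
arr[2]=9 > 6: no swap
arr[3]=7 > 6: no swap

Place pivot at position 0: [6, 19, 9, 7, 18]
Pivot position: 0

After partitioning with pivot 6, the array becomes [6, 19, 9, 7, 18]. The pivot is placed at index 0. All elements to the left of the pivot are <= 6, and all elements to the right are > 6.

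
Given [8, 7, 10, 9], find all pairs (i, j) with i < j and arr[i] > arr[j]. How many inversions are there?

Finding inversions in [8, 7, 10, 9]:

(0, 1): arr[0]=8 > arr[1]=7
(2, 3): arr[2]=10 > arr[3]=9

Total inversions: 2

The array has 2 inversion(s): (0,1), (2,3). Each pair (i,j) satisfies i < j and arr[i] > arr[j].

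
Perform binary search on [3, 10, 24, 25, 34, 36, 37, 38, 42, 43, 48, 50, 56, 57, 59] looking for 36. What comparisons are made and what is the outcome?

Binary search for 36 in [3, 10, 24, 25, 34, 36, 37, 38, 42, 43, 48, 50, 56, 57, 59]:

lo=0, hi=14, mid=7, arr[mid]=38 -> 38 > 36, search left half
lo=0, hi=6, mid=3, arr[mid]=25 -> 25 < 36, search right half
lo=4, hi=6, mid=5, arr[mid]=36 -> Found target at index 5!

Binary search finds 36 at index 5 after 3 comparisons. The search repeatedly halves the search space by comparing with the middle element.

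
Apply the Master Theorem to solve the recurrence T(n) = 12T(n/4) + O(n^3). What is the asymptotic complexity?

Master Theorem for T(n) = 12T(n/4) + O(n^3):

a = 12, b = 4, c = 3
log_b(a) = log_4(12) = 1.7925

Case 3: c = 3 > log_4(12) = 1.7925
T(n) = O(n^3) = O(n^3)

For T(n) = 12T(n/4) + O(n^3): log_4(12) = 1.7925. This is Case 3 of the Master Theorem (c > log_b(a), work dominated by root), giving O(n^3).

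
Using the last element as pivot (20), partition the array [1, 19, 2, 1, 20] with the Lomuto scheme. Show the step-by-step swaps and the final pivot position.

Lomuto partition with pivot = 20:

Initial array: [1, 19, 2, 1, 20]

arr[0]=1 <= 20: swap with position 0, array becomes [1, 19, 2, 1, 20]
arr[1]=19 <= 20: swap with position 1, array becomes [1, 19, 2, 1, 20]
arr[2]=2 <= 20: swap with position 2, array becomes [1, 19, 2, 1, 20]
arr[3]=1 <= 20: swap with position 3, array becomes [1, 19, 2, 1, 20]

Place pivot at position 4: [1, 19, 2, 1, 20]
Pivot position: 4

After partitioning with pivot 20, the array becomes [1, 19, 2, 1, 20]. The pivot is placed at index 4. All elements to the left of the pivot are <= 20, and all elements to the right are > 20.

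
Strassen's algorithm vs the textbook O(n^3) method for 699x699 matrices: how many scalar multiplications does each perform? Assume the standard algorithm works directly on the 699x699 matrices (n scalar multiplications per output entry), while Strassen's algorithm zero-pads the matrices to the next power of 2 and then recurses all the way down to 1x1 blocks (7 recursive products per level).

Matrix multiplication for 699x699 matrices:

Strassen's algorithm requires power-of-2 dimensions. Pad 699x699 to 1024x1024 (next power of 2).

Standard algorithm: 699^3 = 341532099 multiplications
Strassen's algorithm: 7^(log2(1024)) = 7^10 = 282475249 multiplications
Savings: 341532099 - 282475249 = 59056850 multiplications

Standard: 341532099 multiplications (699^3). Strassen: 282475249 multiplications (7^10, after padding to 1024x1024). Strassen reduces 8 recursive multiplications to 7 at each level.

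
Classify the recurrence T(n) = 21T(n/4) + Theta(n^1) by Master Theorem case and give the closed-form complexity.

Master Theorem for T(n) = 21T(n/4) + O(n^1):

a = 21, b = 4, c = 1
log_b(a) = log_4(21) = 2.1962

Case 1: c = 1 < log_4(21) = 2.1962
T(n) = O(n^(log_4 21))

For T(n) = 21T(n/4) + O(n^1): log_4(21) = 2.1962. This is Case 1 of the Master Theorem (c < log_b(a), work dominated by leaves), giving O(n^(log_4 21)).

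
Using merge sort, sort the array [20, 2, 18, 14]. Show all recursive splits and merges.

Merge sort trace:

Split: [20, 2, 18, 14] -> [20, 2] and [18, 14]
  Split: [20, 2] -> [20] and [2]
  Merge: [20] + [2] -> [2, 20]
  Split: [18, 14] -> [18] and [14]
  Merge: [18] + [14] -> [14, 18]
Merge: [2, 20] + [14, 18] -> [2, 14, 18, 20]

Final sorted array: [2, 14, 18, 20]

The merge sort proceeds by recursively splitting the array and merging sorted halves.
After all merges, the sorted array is [2, 14, 18, 20].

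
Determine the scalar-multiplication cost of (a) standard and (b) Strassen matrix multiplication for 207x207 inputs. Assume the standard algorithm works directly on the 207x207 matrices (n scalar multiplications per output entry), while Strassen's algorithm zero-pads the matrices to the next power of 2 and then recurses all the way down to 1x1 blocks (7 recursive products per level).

Matrix multiplication for 207x207 matrices:

Strassen's algorithm requires power-of-2 dimensions. Pad 207x207 to 256x256 (next power of 2).

Standard algorithm: 207^3 = 8869743 multiplications
Strassen's algorithm: 7^(log2(256)) = 7^8 = 5764801 multiplications
Savings: 8869743 - 5764801 = 3104942 multiplications

Standard: 8869743 multiplications (207^3). Strassen: 5764801 multiplications (7^8, after padding to 256x256). Strassen reduces 8 recursive multiplications to 7 at each level.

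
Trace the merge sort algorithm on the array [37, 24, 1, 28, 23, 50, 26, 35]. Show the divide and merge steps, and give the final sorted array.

Merge sort trace:

Split: [37, 24, 1, 28, 23, 50, 26, 35] -> [37, 24, 1, 28] and [23, 50, 26, 35]
  Split: [37, 24, 1, 28] -> [37, 24] and [1, 28]
    Split: [37, 24] -> [37] and [24]
    Merge: [37] + [24] -> [24, 37]
    Split: [1, 28] -> [1] and [28]
    Merge: [1] + [28] -> [1, 28]
  Merge: [24, 37] + [1, 28] -> [1, 24, 28, 37]
  Split: [23, 50, 26, 35] -> [23, 50] and [26, 35]
    Split: [23, 50] -> [23] and [50]
    Merge: [23] + [50] -> [23, 50]
    Split: [26, 35] -> [26] and [35]
    Merge: [26] + [35] -> [26, 35]
  Merge: [23, 50] + [26, 35] -> [23, 26, 35, 50]
Merge: [1, 24, 28, 37] + [23, 26, 35, 50] -> [1, 23, 24, 26, 28, 35, 37, 50]

Final sorted array: [1, 23, 24, 26, 28, 35, 37, 50]

The merge sort proceeds by recursively splitting the array and merging sorted halves.
After all merges, the sorted array is [1, 23, 24, 26, 28, 35, 37, 50].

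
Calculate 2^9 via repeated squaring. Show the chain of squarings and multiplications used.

Computing 2^9 by squaring (build up from 2^1; each line after the first costs one multiplication):

2^1 = 2
2^2 = (2^1)^2 = 2^2 = 4
2^4 = (2^2)^2 = 4^2 = 16
2^8 = (2^4)^2 = 16^2 = 256
2^9 = 2 * 2^8 = 2 * 256 = 512

Result: 512
Multiplications needed: 4 (4 lines after 2^1)

2^9 = 512. Using exponentiation by squaring, this requires 4 multiplications. The key idea: if the exponent is even, square the half-power; if odd, multiply by the base once.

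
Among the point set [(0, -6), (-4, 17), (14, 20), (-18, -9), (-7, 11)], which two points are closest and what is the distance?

Computing all pairwise distances among 5 points:

d((0, -6), (-4, 17)) = 23.3452
d((0, -6), (14, 20)) = 29.5296
d((0, -6), (-18, -9)) = 18.2483
d((0, -6), (-7, 11)) = 18.3848
d((-4, 17), (14, 20)) = 18.2483
d((-4, 17), (-18, -9)) = 29.5296
d((-4, 17), (-7, 11)) = 6.7082 <-- minimum
d((14, 20), (-18, -9)) = 43.1856
d((14, 20), (-7, 11)) = 22.8473
d((-18, -9), (-7, 11)) = 22.8254

Closest pair: (-4, 17) and (-7, 11) with distance 6.7082

The closest pair is (-4, 17) and (-7, 11) with Euclidean distance 6.7082. For 5 points, brute-force pairwise comparison is shown above. For large n, the divide-and-conquer algorithm (sort by x, recurse on halves, check the dividing strip) achieves O(n log n).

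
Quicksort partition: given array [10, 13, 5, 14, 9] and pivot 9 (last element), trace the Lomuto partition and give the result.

Lomuto partition with pivot = 9:

Initial array: [10, 13, 5, 14, 9]

arr[0]=10 > 9: no swap
arr[1]=13 > 9: no swap
arr[2]=5 <= 9: swap with position 0, array becomes [5, 13, 10, 14, 9]
arr[3]=14 > 9: no swap

Place pivot at position 1: [5, 9, 10, 14, 13]
Pivot position: 1

After partitioning with pivot 9, the array becomes [5, 9, 10, 14, 13]. The pivot is placed at index 1. All elements to the left of the pivot are <= 9, and all elements to the right are > 9.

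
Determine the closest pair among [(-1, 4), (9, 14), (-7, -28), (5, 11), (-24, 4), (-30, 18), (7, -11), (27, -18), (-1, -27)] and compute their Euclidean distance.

Computing all pairwise distances among 9 points:

d((-1, 4), (9, 14)) = 14.1421
d((-1, 4), (-7, -28)) = 32.5576
d((-1, 4), (5, 11)) = 9.2195
d((-1, 4), (-24, 4)) = 23.0
d((-1, 4), (-30, 18)) = 32.2025
d((-1, 4), (7, -11)) = 17.0
d((-1, 4), (27, -18)) = 35.609
d((-1, 4), (-1, -27)) = 31.0
d((9, 14), (-7, -28)) = 44.9444
d((9, 14), (5, 11)) = 5.0 <-- minimum
d((9, 14), (-24, 4)) = 34.4819
d((9, 14), (-30, 18)) = 39.2046
d((9, 14), (7, -11)) = 25.0799
d((9, 14), (27, -18)) = 36.7151
d((9, 14), (-1, -27)) = 42.2019
d((-7, -28), (5, 11)) = 40.8044
d((-7, -28), (-24, 4)) = 36.2353
d((-7, -28), (-30, 18)) = 51.4296
d((-7, -28), (7, -11)) = 22.0227
d((-7, -28), (27, -18)) = 35.4401
d((-7, -28), (-1, -27)) = 6.0828
d((5, 11), (-24, 4)) = 29.8329
d((5, 11), (-30, 18)) = 35.6931
d((5, 11), (7, -11)) = 22.0907
d((5, 11), (27, -18)) = 36.4005
d((5, 11), (-1, -27)) = 38.4708
d((-24, 4), (-30, 18)) = 15.2315
d((-24, 4), (7, -11)) = 34.4384
d((-24, 4), (27, -18)) = 55.5428
d((-24, 4), (-1, -27)) = 38.6005
d((-30, 18), (7, -11)) = 47.0106
d((-30, 18), (27, -18)) = 67.4166
d((-30, 18), (-1, -27)) = 53.535
d((7, -11), (27, -18)) = 21.1896
d((7, -11), (-1, -27)) = 17.8885
d((27, -18), (-1, -27)) = 29.4109

Closest pair: (9, 14) and (5, 11) with distance 5.0

The closest pair is (9, 14) and (5, 11) with Euclidean distance 5.0. For 9 points, brute-force pairwise comparison is shown above. For large n, the divide-and-conquer algorithm (sort by x, recurse on halves, check the dividing strip) achieves O(n log n).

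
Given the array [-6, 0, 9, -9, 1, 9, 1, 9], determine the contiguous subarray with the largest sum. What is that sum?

Using Kadane's algorithm on [-6, 0, 9, -9, 1, 9, 1, 9]:

Scanning through the array:
Position 1 (value 0): max_ending_here = 0, max_so_far = 0
Position 2 (value 9): max_ending_here = 9, max_so_far = 9
Position 3 (value -9): max_ending_here = 0, max_so_far = 9
Position 4 (value 1): max_ending_here = 1, max_so_far = 9
Position 5 (value 9): max_ending_here = 10, max_so_far = 10
Position 6 (value 1): max_ending_here = 11, max_so_far = 11
Position 7 (value 9): max_ending_here = 20, max_so_far = 20

Maximum subarray: [0, 9, -9, 1, 9, 1, 9]
Maximum sum: 20

The maximum subarray is [0, 9, -9, 1, 9, 1, 9] with sum 20. This subarray runs from index 1 to index 7.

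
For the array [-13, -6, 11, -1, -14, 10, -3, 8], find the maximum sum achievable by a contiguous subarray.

Using Kadane's algorithm on [-13, -6, 11, -1, -14, 10, -3, 8]:

Scanning through the array:
Position 1 (value -6): max_ending_here = -6, max_so_far = -6
Position 2 (value 11): max_ending_here = 11, max_so_far = 11
Position 3 (value -1): max_ending_here = 10, max_so_far = 11
Position 4 (value -14): max_ending_here = -4, max_so_far = 11
Position 5 (value 10): max_ending_here = 10, max_so_far = 11
Position 6 (value -3): max_ending_here = 7, max_so_far = 11
Position 7 (value 8): max_ending_here = 15, max_so_far = 15

Maximum subarray: [10, -3, 8]
Maximum sum: 15

The maximum subarray is [10, -3, 8] with sum 15. This subarray runs from index 5 to index 7.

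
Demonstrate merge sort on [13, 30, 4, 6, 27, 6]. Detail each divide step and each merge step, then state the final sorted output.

Merge sort trace:

Split: [13, 30, 4, 6, 27, 6] -> [13, 30, 4] and [6, 27, 6]
  Split: [13, 30, 4] -> [13] and [30, 4]
    Split: [30, 4] -> [30] and [4]
    Merge: [30] + [4] -> [4, 30]
  Merge: [13] + [4, 30] -> [4, 13, 30]
  Split: [6, 27, 6] -> [6] and [27, 6]
    Split: [27, 6] -> [27] and [6]
    Merge: [27] + [6] -> [6, 27]
  Merge: [6] + [6, 27] -> [6, 6, 27]
Merge: [4, 13, 30] + [6, 6, 27] -> [4, 6, 6, 13, 27, 30]

Final sorted array: [4, 6, 6, 13, 27, 30]

The merge sort proceeds by recursively splitting the array and merging sorted halves.
After all merges, the sorted array is [4, 6, 6, 13, 27, 30].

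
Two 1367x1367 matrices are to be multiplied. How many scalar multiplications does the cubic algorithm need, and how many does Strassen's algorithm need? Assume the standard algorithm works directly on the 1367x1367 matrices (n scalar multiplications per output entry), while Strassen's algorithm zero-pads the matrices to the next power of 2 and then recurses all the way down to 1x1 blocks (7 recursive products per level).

Matrix multiplication for 1367x1367 matrices:

Strassen's algorithm requires power-of-2 dimensions. Pad 1367x1367 to 2048x2048 (next power of 2).

Standard algorithm: 1367^3 = 2554497863 multiplications
Strassen's algorithm: 7^(log2(2048)) = 7^11 = 1977326743 multiplications
Savings: 2554497863 - 1977326743 = 577171120 multiplications

Standard: 2554497863 multiplications (1367^3). Strassen: 1977326743 multiplications (7^11, after padding to 2048x2048). Strassen reduces 8 recursive multiplications to 7 at each level.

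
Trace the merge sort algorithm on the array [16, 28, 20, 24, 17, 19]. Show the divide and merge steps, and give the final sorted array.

Merge sort trace:

Split: [16, 28, 20, 24, 17, 19] -> [16, 28, 20] and [24, 17, 19]
  Split: [16, 28, 20] -> [16] and [28, 20]
    Split: [28, 20] -> [28] and [20]
    Merge: [28] + [20] -> [20, 28]
  Merge: [16] + [20, 28] -> [16, 20, 28]
  Split: [24, 17, 19] -> [24] and [17, 19]
    Split: [17, 19] -> [17] and [19]
    Merge: [17] + [19] -> [17, 19]
  Merge: [24] + [17, 19] -> [17, 19, 24]
Merge: [16, 20, 28] + [17, 19, 24] -> [16, 17, 19, 20, 24, 28]

Final sorted array: [16, 17, 19, 20, 24, 28]

The merge sort proceeds by recursively splitting the array and merging sorted halves.
After all merges, the sorted array is [16, 17, 19, 20, 24, 28].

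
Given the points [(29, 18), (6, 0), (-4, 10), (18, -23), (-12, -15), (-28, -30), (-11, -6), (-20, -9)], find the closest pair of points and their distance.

Computing all pairwise distances among 8 points:

d((29, 18), (6, 0)) = 29.2062
d((29, 18), (-4, 10)) = 33.9559
d((29, 18), (18, -23)) = 42.45
d((29, 18), (-12, -15)) = 52.6308
d((29, 18), (-28, -30)) = 74.5185
d((29, 18), (-11, -6)) = 46.6476
d((29, 18), (-20, -9)) = 55.9464
d((6, 0), (-4, 10)) = 14.1421
d((6, 0), (18, -23)) = 25.9422
d((6, 0), (-12, -15)) = 23.4307
d((6, 0), (-28, -30)) = 45.3431
d((6, 0), (-11, -6)) = 18.0278
d((6, 0), (-20, -9)) = 27.5136
d((-4, 10), (18, -23)) = 39.6611
d((-4, 10), (-12, -15)) = 26.2488
d((-4, 10), (-28, -30)) = 46.6476
d((-4, 10), (-11, -6)) = 17.4642
d((-4, 10), (-20, -9)) = 24.8395
d((18, -23), (-12, -15)) = 31.0483
d((18, -23), (-28, -30)) = 46.5296
d((18, -23), (-11, -6)) = 33.6155
d((18, -23), (-20, -9)) = 40.4969
d((-12, -15), (-28, -30)) = 21.9317
d((-12, -15), (-11, -6)) = 9.0554 <-- minimum
d((-12, -15), (-20, -9)) = 10.0
d((-28, -30), (-11, -6)) = 29.4109
d((-28, -30), (-20, -9)) = 22.4722
d((-11, -6), (-20, -9)) = 9.4868

Closest pair: (-12, -15) and (-11, -6) with distance 9.0554

The closest pair is (-12, -15) and (-11, -6) with Euclidean distance 9.0554. For 8 points, brute-force pairwise comparison is shown above. For large n, the divide-and-conquer algorithm (sort by x, recurse on halves, check the dividing strip) achieves O(n log n).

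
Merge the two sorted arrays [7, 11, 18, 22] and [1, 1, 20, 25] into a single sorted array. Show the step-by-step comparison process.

Merging process:

Compare 7 vs 1: take 1 from right. Merged: [1]
Compare 7 vs 1: take 1 from right. Merged: [1, 1]
Compare 7 vs 20: take 7 from left. Merged: [1, 1, 7]
Compare 11 vs 20: take 11 from left. Merged: [1, 1, 7, 11]
Compare 18 vs 20: take 18 from left. Merged: [1, 1, 7, 11, 18]
Compare 22 vs 20: take 20 from right. Merged: [1, 1, 7, 11, 18, 20]
Compare 22 vs 25: take 22 from left. Merged: [1, 1, 7, 11, 18, 20, 22]
Append remaining from right: [25]. Merged: [1, 1, 7, 11, 18, 20, 22, 25]

Final merged array: [1, 1, 7, 11, 18, 20, 22, 25]
Total comparisons: 7

The merged array is [1, 1, 7, 11, 18, 20, 22, 25], requiring 7 comparisons. The merge step runs in O(n) time where n is the total number of elements.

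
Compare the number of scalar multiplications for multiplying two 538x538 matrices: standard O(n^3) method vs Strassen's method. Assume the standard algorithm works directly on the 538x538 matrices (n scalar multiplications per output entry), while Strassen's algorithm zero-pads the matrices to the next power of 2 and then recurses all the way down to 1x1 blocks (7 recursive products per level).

Matrix multiplication for 538x538 matrices:

Strassen's algorithm requires power-of-2 dimensions. Pad 538x538 to 1024x1024 (next power of 2).

Standard algorithm: 538^3 = 155720872 multiplications
Strassen's algorithm: 7^(log2(1024)) = 7^10 = 282475249 multiplications
Difference: 155720872 - 282475249 = -126754377 (Strassen uses MORE here due to padding overhead — for small or just-over-power-of-2 n, padding can outweigh the per-level savings)

Standard: 155720872 multiplications (538^3). Strassen: 282475249 multiplications (7^10, after padding to 1024x1024). Strassen reduces 8 recursive multiplications to 7 at each level.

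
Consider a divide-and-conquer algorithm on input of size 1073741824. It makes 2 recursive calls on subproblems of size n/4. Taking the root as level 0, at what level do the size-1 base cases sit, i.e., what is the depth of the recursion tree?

For divide and conquer with division factor 4:

Problem sizes at each level:
Level 0: 1073741824
Level 1: 268435456
Level 2: 67108864
Level 3: 16777216
Level 4: 4194304
Level 5: 1048576
Level 6: 262144
Level 7: 65536
Level 8: 16384
Level 9: 4096
Level 10: 1024
Level 11: 256
Level 12: 64
Level 13: 16
Level 14: 4
Level 15: 1

The root is level 0 and the size-1 base case is level 15 (the tree spans levels 0 through 15, i.e. 16 levels counting the root), so the depth is the number of divisions: log_4(1073741824) = 15

The recursion tree depth is log_4(1073741824) = 15. At each level, the problem size is divided by 4, so it takes 15 divisions to reduce to a base case of size 1. The algorithm makes 2 recursive calls at each level.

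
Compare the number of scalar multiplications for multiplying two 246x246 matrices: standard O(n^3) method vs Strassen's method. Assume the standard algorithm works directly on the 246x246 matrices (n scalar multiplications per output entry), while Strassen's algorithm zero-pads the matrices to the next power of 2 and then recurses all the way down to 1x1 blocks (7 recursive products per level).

Matrix multiplication for 246x246 matrices:

Strassen's algorithm requires power-of-2 dimensions. Pad 246x246 to 256x256 (next power of 2).

Standard algorithm: 246^3 = 14886936 multiplications
Strassen's algorithm: 7^(log2(256)) = 7^8 = 5764801 multiplications
Savings: 14886936 - 5764801 = 9122135 multiplications

Standard: 14886936 multiplications (246^3). Strassen: 5764801 multiplications (7^8, after padding to 256x256). Strassen reduces 8 recursive multiplications to 7 at each level.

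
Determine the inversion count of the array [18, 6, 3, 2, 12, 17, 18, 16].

Finding inversions in [18, 6, 3, 2, 12, 17, 18, 16]:

(0, 1): arr[0]=18 > arr[1]=6
(0, 2): arr[0]=18 > arr[2]=3
(0, 3): arr[0]=18 > arr[3]=2
(0, 4): arr[0]=18 > arr[4]=12
(0, 5): arr[0]=18 > arr[5]=17
(0, 7): arr[0]=18 > arr[7]=16
(1, 2): arr[1]=6 > arr[2]=3
(1, 3): arr[1]=6 > arr[3]=2
(2, 3): arr[2]=3 > arr[3]=2
(5, 7): arr[5]=17 > arr[7]=16
(6, 7): arr[6]=18 > arr[7]=16

Total inversions: 11

The array has 11 inversion(s): (0,1), (0,2), (0,3), (0,4), (0,5), (0,7), (1,2), (1,3), (2,3), (5,7), (6,7). Each pair (i,j) satisfies i < j and arr[i] > arr[j].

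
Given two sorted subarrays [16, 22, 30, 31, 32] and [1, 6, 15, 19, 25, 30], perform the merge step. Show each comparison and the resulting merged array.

Merging process:

Compare 16 vs 1: take 1 from right. Merged: [1]
Compare 16 vs 6: take 6 from right. Merged: [1, 6]
Compare 16 vs 15: take 15 from right. Merged: [1, 6, 15]
Compare 16 vs 19: take 16 from left. Merged: [1, 6, 15, 16]
Compare 22 vs 19: take 19 from right. Merged: [1, 6, 15, 16, 19]
Compare 22 vs 25: take 22 from left. Merged: [1, 6, 15, 16, 19, 22]
Compare 30 vs 25: take 25 from right. Merged: [1, 6, 15, 16, 19, 22, 25]
Compare 30 vs 30: take 30 from left. Merged: [1, 6, 15, 16, 19, 22, 25, 30]
Compare 31 vs 30: take 30 from right. Merged: [1, 6, 15, 16, 19, 22, 25, 30, 30]
Append remaining from left: [31, 32]. Merged: [1, 6, 15, 16, 19, 22, 25, 30, 30, 31, 32]

Final merged array: [1, 6, 15, 16, 19, 22, 25, 30, 30, 31, 32]
Total comparisons: 9

The merged array is [1, 6, 15, 16, 19, 22, 25, 30, 30, 31, 32], requiring 9 comparisons. The merge step runs in O(n) time where n is the total number of elements.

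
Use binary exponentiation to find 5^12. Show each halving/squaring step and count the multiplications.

Computing 5^12 by squaring (build up from 5^1; each line after the first costs one multiplication):

5^1 = 5
5^2 = (5^1)^2 = 5^2 = 25
5^3 = 5 * 5^2 = 5 * 25 = 125
5^6 = (5^3)^2 = 125^2 = 15625
5^12 = (5^6)^2 = 15625^2 = 244140625

Result: 244140625
Multiplications needed: 4 (4 lines after 5^1)

5^12 = 244140625. Using exponentiation by squaring, this requires 4 multiplications. The key idea: if the exponent is even, square the half-power; if odd, multiply by the base once.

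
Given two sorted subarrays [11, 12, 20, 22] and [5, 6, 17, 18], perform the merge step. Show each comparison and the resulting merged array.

Merging process:

Compare 11 vs 5: take 5 from right. Merged: [5]
Compare 11 vs 6: take 6 from right. Merged: [5, 6]
Compare 11 vs 17: take 11 from left. Merged: [5, 6, 11]
Compare 12 vs 17: take 12 from left. Merged: [5, 6, 11, 12]
Compare 20 vs 17: take 17 from right. Merged: [5, 6, 11, 12, 17]
Compare 20 vs 18: take 18 from right. Merged: [5, 6, 11, 12, 17, 18]
Append remaining from left: [20, 22]. Merged: [5, 6, 11, 12, 17, 18, 20, 22]

Final merged array: [5, 6, 11, 12, 17, 18, 20, 22]
Total comparisons: 6

The merged array is [5, 6, 11, 12, 17, 18, 20, 22], requiring 6 comparisons. The merge step runs in O(n) time where n is the total number of elements.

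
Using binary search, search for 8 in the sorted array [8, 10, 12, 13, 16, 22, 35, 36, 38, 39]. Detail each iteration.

Binary search for 8 in [8, 10, 12, 13, 16, 22, 35, 36, 38, 39]:

lo=0, hi=9, mid=4, arr[mid]=16 -> 16 > 8, search left half
lo=0, hi=3, mid=1, arr[mid]=10 -> 10 > 8, search left half
lo=0, hi=0, mid=0, arr[mid]=8 -> Found target at index 0!

Binary search finds 8 at index 0 after 3 comparisons. The search repeatedly halves the search space by comparing with the middle element.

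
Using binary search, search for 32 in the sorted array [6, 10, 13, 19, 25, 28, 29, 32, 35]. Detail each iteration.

Binary search for 32 in [6, 10, 13, 19, 25, 28, 29, 32, 35]:

lo=0, hi=8, mid=4, arr[mid]=25 -> 25 < 32, search right half
lo=5, hi=8, mid=6, arr[mid]=29 -> 29 < 32, search right half
lo=7, hi=8, mid=7, arr[mid]=32 -> Found target at index 7!

Binary search finds 32 at index 7 after 3 comparisons. The search repeatedly halves the search space by comparing with the middle element.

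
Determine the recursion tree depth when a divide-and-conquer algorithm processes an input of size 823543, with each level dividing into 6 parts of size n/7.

For divide and conquer with division factor 7:

Problem sizes at each level:
Level 0: 823543
Level 1: 117649
Level 2: 16807
Level 3: 2401
Level 4: 343
Level 5: 49
Level 6: 7
Level 7: 1

The root is level 0 and the size-1 base case is level 7 (the tree spans levels 0 through 7, i.e. 8 levels counting the root), so the depth is the number of divisions: log_7(823543) = 7

The recursion tree depth is log_7(823543) = 7. At each level, the problem size is divided by 7, so it takes 7 divisions to reduce to a base case of size 1. The algorithm makes 6 recursive calls at each level.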